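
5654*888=5020752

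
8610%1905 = 990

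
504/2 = 252 = 252.00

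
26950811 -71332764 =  - 44381953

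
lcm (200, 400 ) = 400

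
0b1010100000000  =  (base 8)12400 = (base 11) 4048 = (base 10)5376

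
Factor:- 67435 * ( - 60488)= 4079008280 = 2^3 * 5^1*7561^1*13487^1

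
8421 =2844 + 5577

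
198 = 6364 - 6166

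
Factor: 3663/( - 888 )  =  -33/8 = - 2^(  -  3 )*3^1*11^1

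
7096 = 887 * 8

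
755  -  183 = 572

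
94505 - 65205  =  29300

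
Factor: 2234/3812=1117/1906 = 2^(-1)*953^( - 1 )*1117^1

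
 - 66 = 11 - 77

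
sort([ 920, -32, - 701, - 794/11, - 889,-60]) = [ - 889, - 701, - 794/11,  -  60,-32,920]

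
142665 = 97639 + 45026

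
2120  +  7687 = 9807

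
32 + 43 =75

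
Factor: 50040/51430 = 36/37 =2^2 * 3^2*37^(  -  1)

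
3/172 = 3/172= 0.02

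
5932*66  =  391512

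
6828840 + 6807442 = 13636282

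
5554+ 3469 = 9023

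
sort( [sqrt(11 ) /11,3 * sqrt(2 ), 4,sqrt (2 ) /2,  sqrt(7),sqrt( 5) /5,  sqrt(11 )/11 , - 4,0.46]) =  [  -  4,sqrt(11) /11,sqrt ( 11 )/11,sqrt ( 5) /5,0.46,sqrt( 2 )/2,sqrt(7 ),4, 3 * sqrt (2) ]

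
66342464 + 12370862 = 78713326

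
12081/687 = 4027/229 = 17.59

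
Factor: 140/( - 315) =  - 4/9 = -2^2*3^( - 2 )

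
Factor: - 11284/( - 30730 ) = 806/2195 = 2^1*5^(-1 )*13^1*31^1*439^(- 1)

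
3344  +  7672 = 11016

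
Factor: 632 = 2^3*79^1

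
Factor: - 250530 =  - 2^1*3^1*5^1*7^1*1193^1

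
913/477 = 1+436/477 = 1.91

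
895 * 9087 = 8132865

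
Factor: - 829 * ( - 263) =263^1*829^1 = 218027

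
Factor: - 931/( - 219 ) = 3^ (  -  1 )*7^2*19^1 * 73^( - 1)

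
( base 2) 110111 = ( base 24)27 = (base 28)1r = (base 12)47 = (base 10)55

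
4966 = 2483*2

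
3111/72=43 + 5/24 = 43.21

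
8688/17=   8688/17 = 511.06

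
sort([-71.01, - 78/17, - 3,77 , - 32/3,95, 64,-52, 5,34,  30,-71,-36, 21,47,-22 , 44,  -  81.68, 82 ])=[-81.68, - 71.01, - 71,-52, - 36,-22  ,-32/3, - 78/17, - 3, 5,21,30,34, 44, 47,64,77,82,95]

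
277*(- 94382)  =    -  26143814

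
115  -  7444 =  - 7329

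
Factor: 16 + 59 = 3^1*5^2 = 75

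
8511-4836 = 3675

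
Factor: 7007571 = 3^2*23^1*97^1 *349^1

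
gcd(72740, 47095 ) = 5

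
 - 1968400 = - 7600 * 259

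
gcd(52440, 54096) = 552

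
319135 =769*415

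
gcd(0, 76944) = 76944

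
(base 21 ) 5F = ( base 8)170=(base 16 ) 78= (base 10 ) 120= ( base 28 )48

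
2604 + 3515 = 6119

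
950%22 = 4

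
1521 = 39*39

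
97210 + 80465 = 177675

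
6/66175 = 6/66175 = 0.00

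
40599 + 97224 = 137823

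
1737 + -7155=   -  5418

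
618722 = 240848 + 377874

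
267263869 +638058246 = 905322115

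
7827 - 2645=5182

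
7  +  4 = 11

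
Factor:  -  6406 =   -  2^1*3203^1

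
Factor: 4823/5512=2^( - 3) * 7^1 = 7/8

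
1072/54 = 19 + 23/27 = 19.85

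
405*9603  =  3889215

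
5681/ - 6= - 5681/6  =  -946.83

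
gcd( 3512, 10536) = 3512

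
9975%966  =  315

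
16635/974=16635/974 = 17.08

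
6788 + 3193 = 9981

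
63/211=63/211 = 0.30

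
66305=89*745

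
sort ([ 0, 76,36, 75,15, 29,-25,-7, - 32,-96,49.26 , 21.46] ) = [ - 96,-32, -25, -7,0,15 , 21.46, 29, 36,49.26,75, 76]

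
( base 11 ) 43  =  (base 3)1202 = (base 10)47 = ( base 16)2f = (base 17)2d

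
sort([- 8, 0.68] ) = [ - 8,0.68]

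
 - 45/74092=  - 45/74092 =- 0.00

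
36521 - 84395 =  - 47874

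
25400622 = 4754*5343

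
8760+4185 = 12945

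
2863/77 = 37 + 2/11=37.18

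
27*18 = 486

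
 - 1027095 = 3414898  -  4441993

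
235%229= 6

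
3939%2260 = 1679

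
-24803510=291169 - 25094679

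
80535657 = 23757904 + 56777753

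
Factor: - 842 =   -  2^1*421^1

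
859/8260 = 859/8260 = 0.10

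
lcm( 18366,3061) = 18366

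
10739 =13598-2859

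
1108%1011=97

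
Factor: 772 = 2^2*193^1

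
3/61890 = 1/20630 = 0.00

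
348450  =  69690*5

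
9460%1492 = 508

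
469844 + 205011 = 674855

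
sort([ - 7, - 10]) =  [ - 10, - 7 ] 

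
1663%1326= 337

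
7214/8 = 3607/4  =  901.75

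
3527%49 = 48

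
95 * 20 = 1900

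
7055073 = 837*8429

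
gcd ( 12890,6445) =6445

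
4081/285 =14 + 91/285=14.32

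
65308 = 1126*58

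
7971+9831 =17802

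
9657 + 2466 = 12123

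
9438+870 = 10308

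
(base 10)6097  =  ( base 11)4643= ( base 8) 13721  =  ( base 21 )DH7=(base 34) 59b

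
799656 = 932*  858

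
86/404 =43/202 = 0.21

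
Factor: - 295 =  - 5^1*59^1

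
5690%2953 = 2737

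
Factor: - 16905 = - 3^1*5^1 * 7^2*23^1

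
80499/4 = 20124 + 3/4 = 20124.75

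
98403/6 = 16400 + 1/2 =16400.50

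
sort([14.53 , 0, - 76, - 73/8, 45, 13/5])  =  [-76, - 73/8, 0,13/5, 14.53, 45]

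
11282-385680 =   -  374398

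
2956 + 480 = 3436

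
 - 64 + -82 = - 146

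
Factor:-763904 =-2^11*373^1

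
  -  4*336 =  - 1344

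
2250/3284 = 1125/1642 = 0.69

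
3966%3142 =824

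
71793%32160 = 7473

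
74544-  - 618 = 75162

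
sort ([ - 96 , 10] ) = [ - 96, 10]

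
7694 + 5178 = 12872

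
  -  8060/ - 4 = 2015+ 0/1= 2015.00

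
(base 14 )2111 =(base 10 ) 5699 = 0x1643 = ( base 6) 42215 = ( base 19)fei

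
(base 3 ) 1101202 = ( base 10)1019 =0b1111111011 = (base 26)1d5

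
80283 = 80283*1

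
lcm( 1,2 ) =2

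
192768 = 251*768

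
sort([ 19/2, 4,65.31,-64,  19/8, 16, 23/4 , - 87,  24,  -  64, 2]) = [ - 87, - 64 , - 64,2, 19/8,4,23/4,19/2,16, 24 , 65.31 ] 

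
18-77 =-59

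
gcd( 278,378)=2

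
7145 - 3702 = 3443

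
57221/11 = 57221/11=5201.91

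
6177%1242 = 1209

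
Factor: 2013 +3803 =2^3*727^1 =5816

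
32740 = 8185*4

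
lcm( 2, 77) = 154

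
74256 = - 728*( - 102 ) 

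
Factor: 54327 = 3^1*7^1*13^1*199^1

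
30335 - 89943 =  - 59608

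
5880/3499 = 1 + 2381/3499 = 1.68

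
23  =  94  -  71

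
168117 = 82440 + 85677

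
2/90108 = 1/45054= 0.00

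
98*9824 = 962752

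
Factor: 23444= 2^2 * 5861^1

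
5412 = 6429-1017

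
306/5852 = 153/2926=0.05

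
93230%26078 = 14996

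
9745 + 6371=16116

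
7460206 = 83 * 89882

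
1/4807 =1/4807 =0.00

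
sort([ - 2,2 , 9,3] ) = [ - 2, 2 , 3, 9 ]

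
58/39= 58/39 = 1.49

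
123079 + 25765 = 148844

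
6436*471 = 3031356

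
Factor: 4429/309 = 43/3 = 3^( - 1)*43^1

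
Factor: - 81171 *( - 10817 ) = 878026707= 3^2*29^2*311^1*373^1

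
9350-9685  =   - 335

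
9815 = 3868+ 5947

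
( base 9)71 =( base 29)26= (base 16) 40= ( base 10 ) 64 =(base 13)4c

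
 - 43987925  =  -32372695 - 11615230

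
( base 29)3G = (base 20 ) 53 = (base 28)3J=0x67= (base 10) 103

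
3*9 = 27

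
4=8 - 4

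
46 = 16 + 30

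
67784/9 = 7531 + 5/9 = 7531.56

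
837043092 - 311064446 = 525978646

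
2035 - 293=1742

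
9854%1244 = 1146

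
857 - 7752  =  -6895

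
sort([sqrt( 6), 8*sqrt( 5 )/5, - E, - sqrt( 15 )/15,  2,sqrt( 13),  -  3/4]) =[ -E, - 3/4, - sqrt(15)/15,2,sqrt(6),8*sqrt( 5) /5,sqrt( 13 ) ] 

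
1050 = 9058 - 8008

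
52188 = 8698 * 6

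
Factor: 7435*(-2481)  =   - 18446235 =- 3^1*5^1*827^1 *1487^1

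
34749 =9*3861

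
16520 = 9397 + 7123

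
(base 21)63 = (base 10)129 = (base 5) 1004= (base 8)201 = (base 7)243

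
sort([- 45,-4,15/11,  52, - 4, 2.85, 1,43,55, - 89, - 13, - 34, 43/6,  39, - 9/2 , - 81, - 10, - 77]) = [-89 , - 81 , - 77,  -  45,  -  34 , - 13, - 10, - 9/2, - 4, - 4,1,15/11,2.85, 43/6,  39, 43, 52, 55 ] 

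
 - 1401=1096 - 2497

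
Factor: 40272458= 2^1*313^1*64333^1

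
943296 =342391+600905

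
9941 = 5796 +4145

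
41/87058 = 41/87058 = 0.00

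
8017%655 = 157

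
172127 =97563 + 74564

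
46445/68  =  683 + 1/68  =  683.01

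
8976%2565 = 1281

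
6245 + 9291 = 15536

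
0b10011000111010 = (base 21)1140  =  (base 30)aq6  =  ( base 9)14373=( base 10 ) 9786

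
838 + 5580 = 6418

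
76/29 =2+18/29 = 2.62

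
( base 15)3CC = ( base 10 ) 867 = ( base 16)363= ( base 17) 300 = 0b1101100011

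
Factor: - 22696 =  - 2^3*2837^1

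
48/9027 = 16/3009 = 0.01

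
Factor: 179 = 179^1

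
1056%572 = 484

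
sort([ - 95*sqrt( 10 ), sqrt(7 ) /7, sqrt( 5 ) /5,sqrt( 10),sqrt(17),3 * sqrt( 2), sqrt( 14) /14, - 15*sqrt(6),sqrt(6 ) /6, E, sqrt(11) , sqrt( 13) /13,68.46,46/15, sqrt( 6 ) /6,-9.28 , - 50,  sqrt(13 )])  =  [-95*sqrt( 10 ), - 50, - 15*sqrt( 6 ), - 9.28,sqrt( 14)/14, sqrt( 13)/13,sqrt( 7 )/7 , sqrt( 6)/6, sqrt(6 )/6, sqrt( 5 ) /5,  E,46/15,  sqrt( 10),  sqrt(11 ),  sqrt (13 ),sqrt( 17 ),  3 * sqrt (2 ),68.46]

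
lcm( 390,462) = 30030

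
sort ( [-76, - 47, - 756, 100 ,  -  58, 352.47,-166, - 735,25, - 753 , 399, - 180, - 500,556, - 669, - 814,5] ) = [ - 814, - 756, - 753 , - 735, - 669, - 500, - 180, - 166, - 76, - 58,-47,  5,25, 100,  352.47,399,  556]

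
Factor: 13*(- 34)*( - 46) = 20332  =  2^2*13^1*17^1 * 23^1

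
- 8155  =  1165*(-7 )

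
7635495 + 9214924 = 16850419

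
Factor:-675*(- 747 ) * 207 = 104374575= 3^7*5^2*23^1*83^1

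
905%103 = 81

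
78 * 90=7020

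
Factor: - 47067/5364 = - 2^(-2)*3^( - 1)*29^1*149^(-1)*541^1 = - 15689/1788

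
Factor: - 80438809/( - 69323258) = 2^ (  -  1)*11^1*53^( - 1)*61^1*313^1* 383^1*653993^ (-1)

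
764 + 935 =1699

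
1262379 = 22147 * 57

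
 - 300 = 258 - 558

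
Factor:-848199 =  - 3^1*11^1 * 25703^1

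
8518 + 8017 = 16535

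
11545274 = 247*46742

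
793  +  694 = 1487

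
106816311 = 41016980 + 65799331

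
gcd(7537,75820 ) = 1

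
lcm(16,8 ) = 16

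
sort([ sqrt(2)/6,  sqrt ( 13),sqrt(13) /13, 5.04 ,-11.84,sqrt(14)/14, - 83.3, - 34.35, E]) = [ - 83.3, - 34.35, - 11.84 , sqrt(2 ) /6,sqrt( 14 )/14, sqrt( 13)/13, E, sqrt( 13),  5.04 ]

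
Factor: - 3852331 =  - 7^2*29^1*2711^1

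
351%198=153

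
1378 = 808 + 570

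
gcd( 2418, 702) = 78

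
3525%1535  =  455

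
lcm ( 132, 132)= 132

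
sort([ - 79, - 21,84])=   [ - 79, - 21,84 ] 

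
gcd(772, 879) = 1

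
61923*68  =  4210764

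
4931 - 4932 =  - 1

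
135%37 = 24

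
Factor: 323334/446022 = 253/349= 11^1*23^1*349^( - 1) 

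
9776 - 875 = 8901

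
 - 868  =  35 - 903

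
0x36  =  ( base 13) 42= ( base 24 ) 26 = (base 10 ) 54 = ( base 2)110110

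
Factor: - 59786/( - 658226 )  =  29893/329113 = 167^1*179^1*397^ ( - 1 )*829^( - 1)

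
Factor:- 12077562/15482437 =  - 2^1*3^1*7^1*269^1*1069^1 *15482437^ ( - 1)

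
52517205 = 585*89773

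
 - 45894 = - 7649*6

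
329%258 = 71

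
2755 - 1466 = 1289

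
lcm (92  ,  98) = 4508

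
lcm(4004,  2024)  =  184184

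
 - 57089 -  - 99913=42824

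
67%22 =1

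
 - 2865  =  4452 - 7317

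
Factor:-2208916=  - 2^2*41^1 *13469^1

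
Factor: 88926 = 2^1*3^1*14821^1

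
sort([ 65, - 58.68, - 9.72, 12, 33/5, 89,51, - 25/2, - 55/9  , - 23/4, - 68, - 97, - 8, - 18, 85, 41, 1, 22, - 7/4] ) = [ - 97, - 68, -58.68,-18,-25/2, - 9.72,-8, - 55/9, - 23/4,-7/4,1,33/5,12, 22, 41, 51, 65, 85 , 89] 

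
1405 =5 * 281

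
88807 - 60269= 28538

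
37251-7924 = 29327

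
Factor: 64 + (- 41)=23^1 = 23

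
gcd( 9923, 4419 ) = 1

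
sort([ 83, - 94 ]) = [ - 94,83] 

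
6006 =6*1001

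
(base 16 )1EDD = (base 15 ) 251b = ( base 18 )166h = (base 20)JF1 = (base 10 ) 7901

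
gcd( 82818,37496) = 86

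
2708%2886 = 2708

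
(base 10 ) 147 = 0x93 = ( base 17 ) 8b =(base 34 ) 4b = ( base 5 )1042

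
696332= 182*3826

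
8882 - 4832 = 4050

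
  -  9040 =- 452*20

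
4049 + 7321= 11370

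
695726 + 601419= 1297145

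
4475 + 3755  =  8230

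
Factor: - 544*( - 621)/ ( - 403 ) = - 337824/403 = -2^5*3^3*13^(  -  1 ) * 17^1 * 23^1* 31^( - 1)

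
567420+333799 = 901219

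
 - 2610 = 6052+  - 8662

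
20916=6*3486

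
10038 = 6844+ 3194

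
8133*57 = 463581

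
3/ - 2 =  -3/2 = - 1.50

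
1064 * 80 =85120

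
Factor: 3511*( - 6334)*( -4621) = 2^1 * 3167^1 * 3511^1*4621^1 = 102764912554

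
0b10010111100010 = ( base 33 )8TT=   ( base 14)376a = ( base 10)9698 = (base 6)112522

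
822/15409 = 822/15409  =  0.05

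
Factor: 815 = 5^1*163^1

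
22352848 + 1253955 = 23606803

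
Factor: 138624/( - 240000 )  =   - 361/625  =  - 5^( - 4)*19^2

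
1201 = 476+725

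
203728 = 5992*34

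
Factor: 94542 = 2^1  *  3^1 * 7^1 * 2251^1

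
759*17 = 12903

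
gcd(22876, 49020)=3268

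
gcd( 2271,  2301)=3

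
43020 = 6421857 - 6378837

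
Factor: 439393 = 89^1*4937^1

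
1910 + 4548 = 6458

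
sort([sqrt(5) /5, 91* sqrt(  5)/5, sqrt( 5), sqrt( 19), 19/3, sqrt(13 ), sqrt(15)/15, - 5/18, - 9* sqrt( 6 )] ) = [  -  9*sqrt( 6), - 5/18, sqrt (15)/15, sqrt( 5 )/5 , sqrt( 5 ),  sqrt( 13), sqrt( 19), 19/3, 91*sqrt( 5) /5]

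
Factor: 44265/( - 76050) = - 2^ ( - 1 )*3^( - 1 )*5^ (-1)*13^( - 1)*227^1 = - 227/390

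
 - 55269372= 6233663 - 61503035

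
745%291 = 163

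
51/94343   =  51/94343 =0.00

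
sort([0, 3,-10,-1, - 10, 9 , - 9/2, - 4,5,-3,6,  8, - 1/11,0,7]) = [ - 10,  -  10, - 9/2, - 4, - 3, - 1,-1/11, 0,  0, 3,  5 , 6,7,  8, 9] 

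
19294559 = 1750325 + 17544234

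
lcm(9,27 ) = 27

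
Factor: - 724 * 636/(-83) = 460464/83 = 2^4*3^1*53^1*83^( - 1)*181^1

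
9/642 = 3/214 = 0.01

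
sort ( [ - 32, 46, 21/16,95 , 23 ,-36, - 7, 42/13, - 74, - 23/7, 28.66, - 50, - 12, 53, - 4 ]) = [ - 74, - 50, - 36, - 32,  -  12, - 7 , - 4, - 23/7 , 21/16,42/13,23, 28.66, 46,  53,95]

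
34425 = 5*6885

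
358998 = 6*59833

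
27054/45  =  3006/5 = 601.20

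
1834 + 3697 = 5531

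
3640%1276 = 1088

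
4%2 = 0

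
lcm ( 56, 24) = 168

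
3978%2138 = 1840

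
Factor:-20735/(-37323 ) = 5/9= 3^( - 2 ) * 5^1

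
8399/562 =14 + 531/562 = 14.94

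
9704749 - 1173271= 8531478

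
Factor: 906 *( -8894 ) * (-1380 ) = 2^4*3^2*5^1 * 23^1*151^1*4447^1 = 11119990320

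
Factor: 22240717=67^1*137^1*2423^1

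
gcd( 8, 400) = 8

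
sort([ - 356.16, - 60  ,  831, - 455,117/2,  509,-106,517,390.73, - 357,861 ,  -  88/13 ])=[-455, - 357, -356.16,-106, -60, - 88/13,117/2 , 390.73,509,517,831,861 ]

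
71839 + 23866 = 95705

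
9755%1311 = 578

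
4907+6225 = 11132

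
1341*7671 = 10286811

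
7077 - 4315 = 2762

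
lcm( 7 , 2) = 14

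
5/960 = 1/192=0.01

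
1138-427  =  711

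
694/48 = 347/24 = 14.46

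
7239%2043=1110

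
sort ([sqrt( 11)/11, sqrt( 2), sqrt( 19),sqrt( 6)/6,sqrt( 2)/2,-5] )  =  [ - 5, sqrt( 11 )/11,sqrt(6)/6,  sqrt( 2)/2,sqrt( 2), sqrt (19)]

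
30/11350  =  3/1135 = 0.00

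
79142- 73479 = 5663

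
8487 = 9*943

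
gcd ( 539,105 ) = 7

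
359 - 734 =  - 375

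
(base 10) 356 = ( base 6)1352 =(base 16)164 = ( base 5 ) 2411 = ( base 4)11210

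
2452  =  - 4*( - 613) 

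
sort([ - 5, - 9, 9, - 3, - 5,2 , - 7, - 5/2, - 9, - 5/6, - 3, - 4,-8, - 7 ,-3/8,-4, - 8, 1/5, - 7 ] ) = [ - 9, - 9,-8 ,-8, - 7, - 7, - 7, - 5, - 5, - 4, - 4, - 3, - 3, - 5/2, - 5/6, - 3/8 , 1/5, 2, 9 ] 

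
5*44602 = 223010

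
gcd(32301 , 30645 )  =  9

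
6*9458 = 56748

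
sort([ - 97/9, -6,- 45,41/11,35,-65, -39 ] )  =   [ - 65, - 45, - 39, -97/9, - 6, 41/11, 35]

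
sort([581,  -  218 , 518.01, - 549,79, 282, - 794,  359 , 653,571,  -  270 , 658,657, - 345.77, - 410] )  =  [  -  794, - 549, -410,-345.77,-270,  -  218, 79, 282,359,518.01, 571, 581,  653,657, 658 ] 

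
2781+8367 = 11148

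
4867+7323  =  12190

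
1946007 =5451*357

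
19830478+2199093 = 22029571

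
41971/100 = 41971/100=419.71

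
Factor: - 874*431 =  - 376694 = - 2^1*19^1 *23^1*431^1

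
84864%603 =444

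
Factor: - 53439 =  - 3^1*47^1*379^1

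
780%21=3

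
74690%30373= 13944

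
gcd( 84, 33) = 3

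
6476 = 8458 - 1982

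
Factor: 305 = 5^1*61^1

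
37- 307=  - 270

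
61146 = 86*711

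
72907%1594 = 1177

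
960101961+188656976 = 1148758937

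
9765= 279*35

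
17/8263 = 17/8263=0.00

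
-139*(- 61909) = 8605351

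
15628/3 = 5209 + 1/3 = 5209.33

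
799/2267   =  799/2267 = 0.35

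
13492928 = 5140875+8352053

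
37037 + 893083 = 930120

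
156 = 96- - 60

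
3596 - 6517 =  - 2921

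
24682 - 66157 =-41475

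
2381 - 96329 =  - 93948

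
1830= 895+935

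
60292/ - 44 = -1371 + 8/11 = - 1370.27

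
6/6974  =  3/3487 =0.00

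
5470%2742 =2728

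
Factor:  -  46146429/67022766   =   - 2^ (-1 )*3^4 * 7^1 *19^( - 1 )*9043^1*195973^( - 1) = - 5127381/7446974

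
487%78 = 19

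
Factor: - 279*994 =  - 277326=- 2^1*3^2*7^1*31^1*71^1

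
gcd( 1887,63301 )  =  1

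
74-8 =66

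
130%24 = 10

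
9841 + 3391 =13232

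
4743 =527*9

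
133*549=73017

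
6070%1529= 1483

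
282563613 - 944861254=-662297641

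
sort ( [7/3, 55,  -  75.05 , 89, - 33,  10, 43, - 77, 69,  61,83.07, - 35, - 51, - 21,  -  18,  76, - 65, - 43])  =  [-77, - 75.05, - 65, - 51 ,-43, - 35, - 33, - 21, - 18,7/3,  10, 43, 55, 61,69 , 76 , 83.07, 89]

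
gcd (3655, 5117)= 731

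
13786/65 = 13786/65 = 212.09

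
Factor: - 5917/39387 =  - 3^( - 1)*19^ (-1) * 61^1 *97^1*691^(-1)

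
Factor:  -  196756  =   - 2^2 *7^1*7027^1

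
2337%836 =665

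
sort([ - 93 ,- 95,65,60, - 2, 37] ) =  [ - 95, - 93, - 2,37,60,65] 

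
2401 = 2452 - 51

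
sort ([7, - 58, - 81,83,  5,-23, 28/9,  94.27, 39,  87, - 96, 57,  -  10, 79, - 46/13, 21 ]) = [ - 96, - 81, - 58, - 23,-10 , - 46/13, 28/9, 5 , 7, 21 , 39,57, 79, 83, 87 , 94.27]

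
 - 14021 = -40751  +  26730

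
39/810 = 13/270 = 0.05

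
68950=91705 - 22755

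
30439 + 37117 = 67556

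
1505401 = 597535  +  907866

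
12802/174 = 73+ 50/87 = 73.57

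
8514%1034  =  242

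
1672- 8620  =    -  6948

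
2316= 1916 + 400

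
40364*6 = 242184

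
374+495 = 869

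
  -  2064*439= -906096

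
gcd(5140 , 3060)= 20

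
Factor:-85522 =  - 2^1*61^1*701^1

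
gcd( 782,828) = 46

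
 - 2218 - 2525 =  - 4743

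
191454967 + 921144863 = 1112599830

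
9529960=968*9845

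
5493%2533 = 427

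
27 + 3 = 30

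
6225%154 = 65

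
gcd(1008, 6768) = 144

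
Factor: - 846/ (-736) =2^( - 4)*3^2 * 23^( - 1 )*47^1 = 423/368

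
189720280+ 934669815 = 1124390095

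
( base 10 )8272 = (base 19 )13H7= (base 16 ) 2050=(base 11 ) 6240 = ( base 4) 2001100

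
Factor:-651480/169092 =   -  2^1* 3^( - 1 )*5^1 * 7^ (-1)*11^(- 1)*89^1 = -890/231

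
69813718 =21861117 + 47952601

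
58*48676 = 2823208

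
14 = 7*2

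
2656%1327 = 2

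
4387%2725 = 1662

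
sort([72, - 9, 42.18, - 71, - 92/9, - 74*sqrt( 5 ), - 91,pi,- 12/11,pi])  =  [ - 74 * sqrt(5), - 91,  -  71 , - 92/9, - 9,-12/11, pi, pi, 42.18,72]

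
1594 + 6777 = 8371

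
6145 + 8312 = 14457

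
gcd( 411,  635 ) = 1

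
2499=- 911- -3410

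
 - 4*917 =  - 3668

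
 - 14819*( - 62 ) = 918778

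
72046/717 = 72046/717  =  100.48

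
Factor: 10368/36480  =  27/95 =3^3 * 5^( - 1 )  *  19^( - 1)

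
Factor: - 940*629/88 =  - 147815/22 = - 2^(  -  1)*5^1*11^( - 1 )*17^1*37^1*47^1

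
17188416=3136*5481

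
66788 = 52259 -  - 14529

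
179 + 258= 437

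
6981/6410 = 6981/6410 = 1.09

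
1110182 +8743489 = 9853671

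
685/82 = 685/82  =  8.35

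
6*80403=482418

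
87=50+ 37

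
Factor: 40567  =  113^1 * 359^1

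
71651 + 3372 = 75023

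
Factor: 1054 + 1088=2^1 * 3^2 * 7^1 * 17^1 = 2142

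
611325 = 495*1235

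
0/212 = 0 =0.00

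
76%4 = 0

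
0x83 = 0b10000011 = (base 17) 7C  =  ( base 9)155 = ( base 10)131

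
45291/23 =1969+4/23 = 1969.17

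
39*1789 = 69771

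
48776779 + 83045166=131821945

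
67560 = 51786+15774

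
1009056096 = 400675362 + 608380734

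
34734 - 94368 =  - 59634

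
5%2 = 1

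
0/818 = 0 = 0.00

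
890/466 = 1+212/233 = 1.91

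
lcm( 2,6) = 6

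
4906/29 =169 + 5/29 = 169.17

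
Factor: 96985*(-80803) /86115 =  - 3^( - 1) * 7^1*17^1*163^1 * 5741^( - 1)*80803^1 = - 1567335791/17223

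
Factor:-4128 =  - 2^5 *3^1*43^1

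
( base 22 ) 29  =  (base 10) 53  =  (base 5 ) 203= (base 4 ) 311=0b110101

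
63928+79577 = 143505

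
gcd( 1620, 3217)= 1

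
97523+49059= 146582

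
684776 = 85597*8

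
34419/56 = 614+ 5/8 = 614.62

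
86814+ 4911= 91725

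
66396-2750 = 63646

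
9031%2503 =1522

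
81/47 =81/47  =  1.72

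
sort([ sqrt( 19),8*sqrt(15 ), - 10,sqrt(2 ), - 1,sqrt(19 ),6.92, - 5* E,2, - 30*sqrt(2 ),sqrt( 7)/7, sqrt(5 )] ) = [ - 30*sqrt(2 ),-5*E, - 10, - 1, sqrt (7 ) /7 , sqrt ( 2),2,sqrt( 5 ), sqrt( 19), sqrt( 19 ), 6.92,8*sqrt(15)]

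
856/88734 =428/44367= 0.01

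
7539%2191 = 966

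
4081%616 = 385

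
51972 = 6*8662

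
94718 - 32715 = 62003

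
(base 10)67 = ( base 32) 23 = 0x43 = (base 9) 74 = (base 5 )232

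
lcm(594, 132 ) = 1188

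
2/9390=1/4695 = 0.00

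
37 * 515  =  19055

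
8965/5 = 1793  =  1793.00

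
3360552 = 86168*39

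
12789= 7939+4850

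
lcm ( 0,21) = 0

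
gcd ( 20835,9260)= 2315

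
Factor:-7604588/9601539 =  - 2^2*3^(  -  1 ) * 641^(-1 ) * 4993^(  -  1 ) * 1901147^1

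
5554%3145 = 2409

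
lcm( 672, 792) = 22176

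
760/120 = 6 + 1/3= 6.33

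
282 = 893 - 611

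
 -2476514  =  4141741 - 6618255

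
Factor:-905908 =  - 2^2*37^1*6121^1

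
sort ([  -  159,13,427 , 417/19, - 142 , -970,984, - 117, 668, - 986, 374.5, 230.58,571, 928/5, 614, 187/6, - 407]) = [ -986, - 970, - 407, - 159,-142, - 117, 13, 417/19 , 187/6 , 928/5, 230.58, 374.5, 427,571, 614, 668, 984]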